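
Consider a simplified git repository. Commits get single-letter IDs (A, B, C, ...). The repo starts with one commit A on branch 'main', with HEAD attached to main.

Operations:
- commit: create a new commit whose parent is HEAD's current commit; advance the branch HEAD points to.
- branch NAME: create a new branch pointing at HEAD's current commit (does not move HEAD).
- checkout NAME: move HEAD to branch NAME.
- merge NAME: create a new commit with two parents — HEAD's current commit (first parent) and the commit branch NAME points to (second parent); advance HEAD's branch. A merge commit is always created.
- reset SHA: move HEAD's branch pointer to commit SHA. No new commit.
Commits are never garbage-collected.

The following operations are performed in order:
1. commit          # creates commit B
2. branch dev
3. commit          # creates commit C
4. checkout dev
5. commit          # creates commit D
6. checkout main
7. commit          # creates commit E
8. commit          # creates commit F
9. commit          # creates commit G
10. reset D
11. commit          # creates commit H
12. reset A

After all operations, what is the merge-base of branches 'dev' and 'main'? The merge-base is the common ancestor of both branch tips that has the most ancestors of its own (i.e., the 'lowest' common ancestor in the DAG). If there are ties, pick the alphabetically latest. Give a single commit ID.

After op 1 (commit): HEAD=main@B [main=B]
After op 2 (branch): HEAD=main@B [dev=B main=B]
After op 3 (commit): HEAD=main@C [dev=B main=C]
After op 4 (checkout): HEAD=dev@B [dev=B main=C]
After op 5 (commit): HEAD=dev@D [dev=D main=C]
After op 6 (checkout): HEAD=main@C [dev=D main=C]
After op 7 (commit): HEAD=main@E [dev=D main=E]
After op 8 (commit): HEAD=main@F [dev=D main=F]
After op 9 (commit): HEAD=main@G [dev=D main=G]
After op 10 (reset): HEAD=main@D [dev=D main=D]
After op 11 (commit): HEAD=main@H [dev=D main=H]
After op 12 (reset): HEAD=main@A [dev=D main=A]
ancestors(dev=D): ['A', 'B', 'D']
ancestors(main=A): ['A']
common: ['A']

Answer: A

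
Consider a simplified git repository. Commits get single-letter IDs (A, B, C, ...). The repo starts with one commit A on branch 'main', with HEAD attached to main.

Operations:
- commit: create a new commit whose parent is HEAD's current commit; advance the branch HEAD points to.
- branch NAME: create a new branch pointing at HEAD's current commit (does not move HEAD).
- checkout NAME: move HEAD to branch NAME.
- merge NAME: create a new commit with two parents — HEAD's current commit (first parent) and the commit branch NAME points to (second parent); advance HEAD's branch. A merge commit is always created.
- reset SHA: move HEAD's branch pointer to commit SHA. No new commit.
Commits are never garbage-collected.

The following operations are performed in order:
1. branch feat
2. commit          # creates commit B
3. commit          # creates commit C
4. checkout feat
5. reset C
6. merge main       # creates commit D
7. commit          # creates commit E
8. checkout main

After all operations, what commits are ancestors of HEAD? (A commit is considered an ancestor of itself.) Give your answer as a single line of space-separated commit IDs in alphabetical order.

Answer: A B C

Derivation:
After op 1 (branch): HEAD=main@A [feat=A main=A]
After op 2 (commit): HEAD=main@B [feat=A main=B]
After op 3 (commit): HEAD=main@C [feat=A main=C]
After op 4 (checkout): HEAD=feat@A [feat=A main=C]
After op 5 (reset): HEAD=feat@C [feat=C main=C]
After op 6 (merge): HEAD=feat@D [feat=D main=C]
After op 7 (commit): HEAD=feat@E [feat=E main=C]
After op 8 (checkout): HEAD=main@C [feat=E main=C]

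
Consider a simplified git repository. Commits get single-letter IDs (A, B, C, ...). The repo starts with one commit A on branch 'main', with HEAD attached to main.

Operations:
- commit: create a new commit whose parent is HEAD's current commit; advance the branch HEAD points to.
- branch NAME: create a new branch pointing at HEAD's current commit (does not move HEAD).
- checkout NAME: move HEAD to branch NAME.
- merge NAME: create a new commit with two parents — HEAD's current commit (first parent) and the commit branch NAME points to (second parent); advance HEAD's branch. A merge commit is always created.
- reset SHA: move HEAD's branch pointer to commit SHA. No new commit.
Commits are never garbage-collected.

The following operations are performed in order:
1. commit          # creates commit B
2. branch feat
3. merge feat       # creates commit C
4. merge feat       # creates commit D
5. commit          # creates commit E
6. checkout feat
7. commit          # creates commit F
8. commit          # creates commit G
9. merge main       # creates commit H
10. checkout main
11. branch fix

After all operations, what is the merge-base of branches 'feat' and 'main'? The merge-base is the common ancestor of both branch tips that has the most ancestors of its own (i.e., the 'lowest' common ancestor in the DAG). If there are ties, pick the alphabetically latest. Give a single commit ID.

After op 1 (commit): HEAD=main@B [main=B]
After op 2 (branch): HEAD=main@B [feat=B main=B]
After op 3 (merge): HEAD=main@C [feat=B main=C]
After op 4 (merge): HEAD=main@D [feat=B main=D]
After op 5 (commit): HEAD=main@E [feat=B main=E]
After op 6 (checkout): HEAD=feat@B [feat=B main=E]
After op 7 (commit): HEAD=feat@F [feat=F main=E]
After op 8 (commit): HEAD=feat@G [feat=G main=E]
After op 9 (merge): HEAD=feat@H [feat=H main=E]
After op 10 (checkout): HEAD=main@E [feat=H main=E]
After op 11 (branch): HEAD=main@E [feat=H fix=E main=E]
ancestors(feat=H): ['A', 'B', 'C', 'D', 'E', 'F', 'G', 'H']
ancestors(main=E): ['A', 'B', 'C', 'D', 'E']
common: ['A', 'B', 'C', 'D', 'E']

Answer: E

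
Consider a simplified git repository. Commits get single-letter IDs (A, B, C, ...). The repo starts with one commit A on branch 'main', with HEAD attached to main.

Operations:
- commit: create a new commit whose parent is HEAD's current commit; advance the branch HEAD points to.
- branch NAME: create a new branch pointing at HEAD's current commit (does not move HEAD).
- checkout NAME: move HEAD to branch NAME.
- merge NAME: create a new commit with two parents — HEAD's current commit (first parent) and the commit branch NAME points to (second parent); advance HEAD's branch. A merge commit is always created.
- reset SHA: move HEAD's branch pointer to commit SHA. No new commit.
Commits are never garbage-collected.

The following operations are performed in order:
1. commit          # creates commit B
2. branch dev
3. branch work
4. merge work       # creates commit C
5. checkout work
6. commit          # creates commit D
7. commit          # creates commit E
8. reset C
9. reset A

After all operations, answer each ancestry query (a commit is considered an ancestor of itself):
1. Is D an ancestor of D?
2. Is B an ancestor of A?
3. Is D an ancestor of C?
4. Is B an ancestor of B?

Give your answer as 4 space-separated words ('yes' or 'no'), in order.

Answer: yes no no yes

Derivation:
After op 1 (commit): HEAD=main@B [main=B]
After op 2 (branch): HEAD=main@B [dev=B main=B]
After op 3 (branch): HEAD=main@B [dev=B main=B work=B]
After op 4 (merge): HEAD=main@C [dev=B main=C work=B]
After op 5 (checkout): HEAD=work@B [dev=B main=C work=B]
After op 6 (commit): HEAD=work@D [dev=B main=C work=D]
After op 7 (commit): HEAD=work@E [dev=B main=C work=E]
After op 8 (reset): HEAD=work@C [dev=B main=C work=C]
After op 9 (reset): HEAD=work@A [dev=B main=C work=A]
ancestors(D) = {A,B,D}; D in? yes
ancestors(A) = {A}; B in? no
ancestors(C) = {A,B,C}; D in? no
ancestors(B) = {A,B}; B in? yes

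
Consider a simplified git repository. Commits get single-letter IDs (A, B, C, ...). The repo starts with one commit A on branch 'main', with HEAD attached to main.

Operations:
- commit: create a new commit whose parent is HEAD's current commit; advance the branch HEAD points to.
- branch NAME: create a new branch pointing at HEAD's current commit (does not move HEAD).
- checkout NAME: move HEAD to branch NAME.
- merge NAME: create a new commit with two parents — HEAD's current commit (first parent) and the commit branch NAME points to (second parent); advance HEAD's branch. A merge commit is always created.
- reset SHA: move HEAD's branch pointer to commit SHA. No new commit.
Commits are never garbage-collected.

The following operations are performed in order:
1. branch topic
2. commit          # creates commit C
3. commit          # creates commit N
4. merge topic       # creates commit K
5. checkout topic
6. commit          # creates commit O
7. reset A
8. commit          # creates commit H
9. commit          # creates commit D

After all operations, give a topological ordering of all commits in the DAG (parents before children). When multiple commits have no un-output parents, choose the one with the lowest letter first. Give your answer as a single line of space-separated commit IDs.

Answer: A C H D N K O

Derivation:
After op 1 (branch): HEAD=main@A [main=A topic=A]
After op 2 (commit): HEAD=main@C [main=C topic=A]
After op 3 (commit): HEAD=main@N [main=N topic=A]
After op 4 (merge): HEAD=main@K [main=K topic=A]
After op 5 (checkout): HEAD=topic@A [main=K topic=A]
After op 6 (commit): HEAD=topic@O [main=K topic=O]
After op 7 (reset): HEAD=topic@A [main=K topic=A]
After op 8 (commit): HEAD=topic@H [main=K topic=H]
After op 9 (commit): HEAD=topic@D [main=K topic=D]
commit A: parents=[]
commit C: parents=['A']
commit D: parents=['H']
commit H: parents=['A']
commit K: parents=['N', 'A']
commit N: parents=['C']
commit O: parents=['A']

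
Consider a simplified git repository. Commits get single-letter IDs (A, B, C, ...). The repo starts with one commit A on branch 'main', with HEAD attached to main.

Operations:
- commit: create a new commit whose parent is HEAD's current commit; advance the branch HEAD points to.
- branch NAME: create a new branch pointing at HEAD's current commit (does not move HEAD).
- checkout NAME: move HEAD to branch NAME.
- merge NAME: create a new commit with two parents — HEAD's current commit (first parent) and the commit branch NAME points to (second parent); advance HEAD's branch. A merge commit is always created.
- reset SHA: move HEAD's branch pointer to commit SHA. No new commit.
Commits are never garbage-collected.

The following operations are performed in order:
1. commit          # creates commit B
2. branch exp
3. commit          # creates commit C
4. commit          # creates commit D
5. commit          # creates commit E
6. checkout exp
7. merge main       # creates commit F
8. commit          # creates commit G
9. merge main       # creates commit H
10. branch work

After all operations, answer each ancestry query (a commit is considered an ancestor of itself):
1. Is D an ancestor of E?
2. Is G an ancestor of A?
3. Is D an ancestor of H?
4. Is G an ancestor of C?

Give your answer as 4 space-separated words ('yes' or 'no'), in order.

After op 1 (commit): HEAD=main@B [main=B]
After op 2 (branch): HEAD=main@B [exp=B main=B]
After op 3 (commit): HEAD=main@C [exp=B main=C]
After op 4 (commit): HEAD=main@D [exp=B main=D]
After op 5 (commit): HEAD=main@E [exp=B main=E]
After op 6 (checkout): HEAD=exp@B [exp=B main=E]
After op 7 (merge): HEAD=exp@F [exp=F main=E]
After op 8 (commit): HEAD=exp@G [exp=G main=E]
After op 9 (merge): HEAD=exp@H [exp=H main=E]
After op 10 (branch): HEAD=exp@H [exp=H main=E work=H]
ancestors(E) = {A,B,C,D,E}; D in? yes
ancestors(A) = {A}; G in? no
ancestors(H) = {A,B,C,D,E,F,G,H}; D in? yes
ancestors(C) = {A,B,C}; G in? no

Answer: yes no yes no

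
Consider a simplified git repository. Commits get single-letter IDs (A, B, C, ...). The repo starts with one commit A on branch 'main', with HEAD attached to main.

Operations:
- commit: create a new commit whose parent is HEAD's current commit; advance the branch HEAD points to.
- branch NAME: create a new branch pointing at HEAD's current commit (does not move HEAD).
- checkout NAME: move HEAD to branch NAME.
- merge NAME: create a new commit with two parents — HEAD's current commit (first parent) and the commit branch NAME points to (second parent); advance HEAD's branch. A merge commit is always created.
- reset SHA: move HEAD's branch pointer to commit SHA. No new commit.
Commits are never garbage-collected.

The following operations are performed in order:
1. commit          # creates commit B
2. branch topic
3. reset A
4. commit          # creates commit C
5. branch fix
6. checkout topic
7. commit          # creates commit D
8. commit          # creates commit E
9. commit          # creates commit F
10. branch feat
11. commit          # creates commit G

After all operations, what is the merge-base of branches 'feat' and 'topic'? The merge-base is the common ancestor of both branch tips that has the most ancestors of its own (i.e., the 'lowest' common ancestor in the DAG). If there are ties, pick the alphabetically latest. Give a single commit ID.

Answer: F

Derivation:
After op 1 (commit): HEAD=main@B [main=B]
After op 2 (branch): HEAD=main@B [main=B topic=B]
After op 3 (reset): HEAD=main@A [main=A topic=B]
After op 4 (commit): HEAD=main@C [main=C topic=B]
After op 5 (branch): HEAD=main@C [fix=C main=C topic=B]
After op 6 (checkout): HEAD=topic@B [fix=C main=C topic=B]
After op 7 (commit): HEAD=topic@D [fix=C main=C topic=D]
After op 8 (commit): HEAD=topic@E [fix=C main=C topic=E]
After op 9 (commit): HEAD=topic@F [fix=C main=C topic=F]
After op 10 (branch): HEAD=topic@F [feat=F fix=C main=C topic=F]
After op 11 (commit): HEAD=topic@G [feat=F fix=C main=C topic=G]
ancestors(feat=F): ['A', 'B', 'D', 'E', 'F']
ancestors(topic=G): ['A', 'B', 'D', 'E', 'F', 'G']
common: ['A', 'B', 'D', 'E', 'F']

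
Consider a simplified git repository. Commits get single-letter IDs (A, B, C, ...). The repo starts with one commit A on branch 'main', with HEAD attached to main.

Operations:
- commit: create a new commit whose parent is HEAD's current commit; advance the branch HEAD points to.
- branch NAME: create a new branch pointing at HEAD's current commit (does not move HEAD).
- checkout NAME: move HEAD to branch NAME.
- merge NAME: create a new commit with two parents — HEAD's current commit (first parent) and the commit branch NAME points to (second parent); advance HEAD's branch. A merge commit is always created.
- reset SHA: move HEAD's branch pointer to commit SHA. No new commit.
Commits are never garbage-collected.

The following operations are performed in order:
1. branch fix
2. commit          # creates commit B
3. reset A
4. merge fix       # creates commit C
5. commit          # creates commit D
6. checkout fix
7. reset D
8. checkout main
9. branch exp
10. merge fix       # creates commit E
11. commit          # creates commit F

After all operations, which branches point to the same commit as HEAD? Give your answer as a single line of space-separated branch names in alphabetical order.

After op 1 (branch): HEAD=main@A [fix=A main=A]
After op 2 (commit): HEAD=main@B [fix=A main=B]
After op 3 (reset): HEAD=main@A [fix=A main=A]
After op 4 (merge): HEAD=main@C [fix=A main=C]
After op 5 (commit): HEAD=main@D [fix=A main=D]
After op 6 (checkout): HEAD=fix@A [fix=A main=D]
After op 7 (reset): HEAD=fix@D [fix=D main=D]
After op 8 (checkout): HEAD=main@D [fix=D main=D]
After op 9 (branch): HEAD=main@D [exp=D fix=D main=D]
After op 10 (merge): HEAD=main@E [exp=D fix=D main=E]
After op 11 (commit): HEAD=main@F [exp=D fix=D main=F]

Answer: main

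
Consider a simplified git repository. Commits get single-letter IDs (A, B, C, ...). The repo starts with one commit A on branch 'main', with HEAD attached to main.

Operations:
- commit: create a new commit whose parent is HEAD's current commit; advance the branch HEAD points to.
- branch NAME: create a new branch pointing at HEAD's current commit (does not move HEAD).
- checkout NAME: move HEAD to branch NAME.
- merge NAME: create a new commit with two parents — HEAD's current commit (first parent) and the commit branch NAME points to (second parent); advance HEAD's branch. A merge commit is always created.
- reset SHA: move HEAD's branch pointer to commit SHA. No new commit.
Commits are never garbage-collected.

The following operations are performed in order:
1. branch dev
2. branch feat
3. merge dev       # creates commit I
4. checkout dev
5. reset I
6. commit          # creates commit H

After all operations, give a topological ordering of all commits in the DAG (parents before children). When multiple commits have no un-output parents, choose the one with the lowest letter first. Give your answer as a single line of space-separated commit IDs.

Answer: A I H

Derivation:
After op 1 (branch): HEAD=main@A [dev=A main=A]
After op 2 (branch): HEAD=main@A [dev=A feat=A main=A]
After op 3 (merge): HEAD=main@I [dev=A feat=A main=I]
After op 4 (checkout): HEAD=dev@A [dev=A feat=A main=I]
After op 5 (reset): HEAD=dev@I [dev=I feat=A main=I]
After op 6 (commit): HEAD=dev@H [dev=H feat=A main=I]
commit A: parents=[]
commit H: parents=['I']
commit I: parents=['A', 'A']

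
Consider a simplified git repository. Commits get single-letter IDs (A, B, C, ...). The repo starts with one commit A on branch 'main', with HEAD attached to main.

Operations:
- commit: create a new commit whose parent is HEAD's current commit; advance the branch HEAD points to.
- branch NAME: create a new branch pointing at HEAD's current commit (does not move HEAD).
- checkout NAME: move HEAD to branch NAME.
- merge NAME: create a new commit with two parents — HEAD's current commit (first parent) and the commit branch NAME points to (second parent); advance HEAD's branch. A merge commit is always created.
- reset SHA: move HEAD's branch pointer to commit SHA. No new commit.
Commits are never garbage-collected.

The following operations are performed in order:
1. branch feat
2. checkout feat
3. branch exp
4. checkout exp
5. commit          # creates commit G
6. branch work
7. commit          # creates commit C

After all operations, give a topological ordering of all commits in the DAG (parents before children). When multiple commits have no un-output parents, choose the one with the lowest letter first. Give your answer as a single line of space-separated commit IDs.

After op 1 (branch): HEAD=main@A [feat=A main=A]
After op 2 (checkout): HEAD=feat@A [feat=A main=A]
After op 3 (branch): HEAD=feat@A [exp=A feat=A main=A]
After op 4 (checkout): HEAD=exp@A [exp=A feat=A main=A]
After op 5 (commit): HEAD=exp@G [exp=G feat=A main=A]
After op 6 (branch): HEAD=exp@G [exp=G feat=A main=A work=G]
After op 7 (commit): HEAD=exp@C [exp=C feat=A main=A work=G]
commit A: parents=[]
commit C: parents=['G']
commit G: parents=['A']

Answer: A G C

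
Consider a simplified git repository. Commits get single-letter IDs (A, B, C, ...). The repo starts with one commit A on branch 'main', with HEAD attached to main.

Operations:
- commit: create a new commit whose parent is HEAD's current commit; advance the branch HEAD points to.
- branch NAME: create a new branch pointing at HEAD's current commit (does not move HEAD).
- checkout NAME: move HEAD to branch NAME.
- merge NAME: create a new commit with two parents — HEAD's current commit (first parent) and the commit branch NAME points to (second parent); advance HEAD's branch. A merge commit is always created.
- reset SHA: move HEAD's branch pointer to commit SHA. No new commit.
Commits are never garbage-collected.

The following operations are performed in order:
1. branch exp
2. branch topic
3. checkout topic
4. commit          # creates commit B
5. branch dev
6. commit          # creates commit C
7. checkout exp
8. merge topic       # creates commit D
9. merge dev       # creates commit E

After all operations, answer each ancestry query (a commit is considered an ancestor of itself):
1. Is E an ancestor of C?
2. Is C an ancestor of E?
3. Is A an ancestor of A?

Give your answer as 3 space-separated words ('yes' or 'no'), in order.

Answer: no yes yes

Derivation:
After op 1 (branch): HEAD=main@A [exp=A main=A]
After op 2 (branch): HEAD=main@A [exp=A main=A topic=A]
After op 3 (checkout): HEAD=topic@A [exp=A main=A topic=A]
After op 4 (commit): HEAD=topic@B [exp=A main=A topic=B]
After op 5 (branch): HEAD=topic@B [dev=B exp=A main=A topic=B]
After op 6 (commit): HEAD=topic@C [dev=B exp=A main=A topic=C]
After op 7 (checkout): HEAD=exp@A [dev=B exp=A main=A topic=C]
After op 8 (merge): HEAD=exp@D [dev=B exp=D main=A topic=C]
After op 9 (merge): HEAD=exp@E [dev=B exp=E main=A topic=C]
ancestors(C) = {A,B,C}; E in? no
ancestors(E) = {A,B,C,D,E}; C in? yes
ancestors(A) = {A}; A in? yes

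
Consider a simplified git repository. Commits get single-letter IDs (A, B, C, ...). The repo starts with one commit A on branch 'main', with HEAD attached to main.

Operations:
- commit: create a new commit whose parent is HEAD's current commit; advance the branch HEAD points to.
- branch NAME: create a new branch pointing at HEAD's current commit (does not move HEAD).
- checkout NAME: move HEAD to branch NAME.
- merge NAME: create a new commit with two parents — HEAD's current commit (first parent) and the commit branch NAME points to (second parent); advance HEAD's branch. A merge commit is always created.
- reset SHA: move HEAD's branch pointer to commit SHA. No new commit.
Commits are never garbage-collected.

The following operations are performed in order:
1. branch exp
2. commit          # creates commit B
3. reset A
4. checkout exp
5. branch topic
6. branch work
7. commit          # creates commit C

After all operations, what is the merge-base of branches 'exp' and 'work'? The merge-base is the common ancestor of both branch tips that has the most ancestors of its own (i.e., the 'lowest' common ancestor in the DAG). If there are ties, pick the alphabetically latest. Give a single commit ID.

After op 1 (branch): HEAD=main@A [exp=A main=A]
After op 2 (commit): HEAD=main@B [exp=A main=B]
After op 3 (reset): HEAD=main@A [exp=A main=A]
After op 4 (checkout): HEAD=exp@A [exp=A main=A]
After op 5 (branch): HEAD=exp@A [exp=A main=A topic=A]
After op 6 (branch): HEAD=exp@A [exp=A main=A topic=A work=A]
After op 7 (commit): HEAD=exp@C [exp=C main=A topic=A work=A]
ancestors(exp=C): ['A', 'C']
ancestors(work=A): ['A']
common: ['A']

Answer: A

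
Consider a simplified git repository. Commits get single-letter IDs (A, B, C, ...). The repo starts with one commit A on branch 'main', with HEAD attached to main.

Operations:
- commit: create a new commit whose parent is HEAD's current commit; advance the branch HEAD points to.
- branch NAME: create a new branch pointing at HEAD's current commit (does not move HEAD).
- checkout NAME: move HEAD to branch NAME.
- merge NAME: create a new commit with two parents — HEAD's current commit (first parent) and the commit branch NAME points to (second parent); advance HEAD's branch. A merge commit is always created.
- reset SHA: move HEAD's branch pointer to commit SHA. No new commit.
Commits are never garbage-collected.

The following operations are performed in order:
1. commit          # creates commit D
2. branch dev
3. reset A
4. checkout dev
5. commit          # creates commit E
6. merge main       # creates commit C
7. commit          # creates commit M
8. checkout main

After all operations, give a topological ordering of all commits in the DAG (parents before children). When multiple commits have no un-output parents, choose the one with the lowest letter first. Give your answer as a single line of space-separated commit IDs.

After op 1 (commit): HEAD=main@D [main=D]
After op 2 (branch): HEAD=main@D [dev=D main=D]
After op 3 (reset): HEAD=main@A [dev=D main=A]
After op 4 (checkout): HEAD=dev@D [dev=D main=A]
After op 5 (commit): HEAD=dev@E [dev=E main=A]
After op 6 (merge): HEAD=dev@C [dev=C main=A]
After op 7 (commit): HEAD=dev@M [dev=M main=A]
After op 8 (checkout): HEAD=main@A [dev=M main=A]
commit A: parents=[]
commit C: parents=['E', 'A']
commit D: parents=['A']
commit E: parents=['D']
commit M: parents=['C']

Answer: A D E C M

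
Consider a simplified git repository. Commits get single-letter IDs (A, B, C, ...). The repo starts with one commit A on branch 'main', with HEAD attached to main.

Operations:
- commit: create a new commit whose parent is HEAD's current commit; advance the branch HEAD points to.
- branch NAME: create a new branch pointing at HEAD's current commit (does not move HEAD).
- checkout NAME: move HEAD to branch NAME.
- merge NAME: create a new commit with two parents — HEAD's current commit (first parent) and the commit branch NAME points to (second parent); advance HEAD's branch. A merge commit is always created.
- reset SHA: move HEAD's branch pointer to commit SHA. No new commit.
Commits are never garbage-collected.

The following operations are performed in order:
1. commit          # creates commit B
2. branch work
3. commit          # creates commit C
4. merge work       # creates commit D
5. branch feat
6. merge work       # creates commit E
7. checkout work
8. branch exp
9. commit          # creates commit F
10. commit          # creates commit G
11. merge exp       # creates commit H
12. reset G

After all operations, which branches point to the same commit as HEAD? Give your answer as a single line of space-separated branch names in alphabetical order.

Answer: work

Derivation:
After op 1 (commit): HEAD=main@B [main=B]
After op 2 (branch): HEAD=main@B [main=B work=B]
After op 3 (commit): HEAD=main@C [main=C work=B]
After op 4 (merge): HEAD=main@D [main=D work=B]
After op 5 (branch): HEAD=main@D [feat=D main=D work=B]
After op 6 (merge): HEAD=main@E [feat=D main=E work=B]
After op 7 (checkout): HEAD=work@B [feat=D main=E work=B]
After op 8 (branch): HEAD=work@B [exp=B feat=D main=E work=B]
After op 9 (commit): HEAD=work@F [exp=B feat=D main=E work=F]
After op 10 (commit): HEAD=work@G [exp=B feat=D main=E work=G]
After op 11 (merge): HEAD=work@H [exp=B feat=D main=E work=H]
After op 12 (reset): HEAD=work@G [exp=B feat=D main=E work=G]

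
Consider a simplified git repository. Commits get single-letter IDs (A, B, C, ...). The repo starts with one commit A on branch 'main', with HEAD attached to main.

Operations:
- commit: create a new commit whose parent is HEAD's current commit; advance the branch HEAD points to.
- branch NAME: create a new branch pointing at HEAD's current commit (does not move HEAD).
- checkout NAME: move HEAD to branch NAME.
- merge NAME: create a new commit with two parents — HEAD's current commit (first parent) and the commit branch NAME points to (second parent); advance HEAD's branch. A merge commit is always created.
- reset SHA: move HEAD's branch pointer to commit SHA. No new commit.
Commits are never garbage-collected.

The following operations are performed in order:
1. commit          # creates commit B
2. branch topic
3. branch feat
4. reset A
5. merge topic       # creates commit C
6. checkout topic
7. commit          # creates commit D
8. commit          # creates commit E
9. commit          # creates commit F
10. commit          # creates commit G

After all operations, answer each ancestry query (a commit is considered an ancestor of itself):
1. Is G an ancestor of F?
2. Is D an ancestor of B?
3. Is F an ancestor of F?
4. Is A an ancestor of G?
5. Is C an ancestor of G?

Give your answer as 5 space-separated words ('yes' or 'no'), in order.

Answer: no no yes yes no

Derivation:
After op 1 (commit): HEAD=main@B [main=B]
After op 2 (branch): HEAD=main@B [main=B topic=B]
After op 3 (branch): HEAD=main@B [feat=B main=B topic=B]
After op 4 (reset): HEAD=main@A [feat=B main=A topic=B]
After op 5 (merge): HEAD=main@C [feat=B main=C topic=B]
After op 6 (checkout): HEAD=topic@B [feat=B main=C topic=B]
After op 7 (commit): HEAD=topic@D [feat=B main=C topic=D]
After op 8 (commit): HEAD=topic@E [feat=B main=C topic=E]
After op 9 (commit): HEAD=topic@F [feat=B main=C topic=F]
After op 10 (commit): HEAD=topic@G [feat=B main=C topic=G]
ancestors(F) = {A,B,D,E,F}; G in? no
ancestors(B) = {A,B}; D in? no
ancestors(F) = {A,B,D,E,F}; F in? yes
ancestors(G) = {A,B,D,E,F,G}; A in? yes
ancestors(G) = {A,B,D,E,F,G}; C in? no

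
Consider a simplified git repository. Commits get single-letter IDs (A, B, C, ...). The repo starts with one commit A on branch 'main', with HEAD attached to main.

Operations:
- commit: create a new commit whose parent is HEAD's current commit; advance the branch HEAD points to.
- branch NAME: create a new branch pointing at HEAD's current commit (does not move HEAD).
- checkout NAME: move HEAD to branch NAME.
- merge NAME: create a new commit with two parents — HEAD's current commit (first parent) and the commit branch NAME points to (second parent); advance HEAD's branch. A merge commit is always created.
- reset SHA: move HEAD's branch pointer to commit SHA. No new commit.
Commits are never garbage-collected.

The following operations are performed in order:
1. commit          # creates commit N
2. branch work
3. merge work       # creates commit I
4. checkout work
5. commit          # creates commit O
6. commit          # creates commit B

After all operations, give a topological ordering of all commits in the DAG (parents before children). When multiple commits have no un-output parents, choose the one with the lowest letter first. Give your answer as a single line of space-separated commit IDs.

Answer: A N I O B

Derivation:
After op 1 (commit): HEAD=main@N [main=N]
After op 2 (branch): HEAD=main@N [main=N work=N]
After op 3 (merge): HEAD=main@I [main=I work=N]
After op 4 (checkout): HEAD=work@N [main=I work=N]
After op 5 (commit): HEAD=work@O [main=I work=O]
After op 6 (commit): HEAD=work@B [main=I work=B]
commit A: parents=[]
commit B: parents=['O']
commit I: parents=['N', 'N']
commit N: parents=['A']
commit O: parents=['N']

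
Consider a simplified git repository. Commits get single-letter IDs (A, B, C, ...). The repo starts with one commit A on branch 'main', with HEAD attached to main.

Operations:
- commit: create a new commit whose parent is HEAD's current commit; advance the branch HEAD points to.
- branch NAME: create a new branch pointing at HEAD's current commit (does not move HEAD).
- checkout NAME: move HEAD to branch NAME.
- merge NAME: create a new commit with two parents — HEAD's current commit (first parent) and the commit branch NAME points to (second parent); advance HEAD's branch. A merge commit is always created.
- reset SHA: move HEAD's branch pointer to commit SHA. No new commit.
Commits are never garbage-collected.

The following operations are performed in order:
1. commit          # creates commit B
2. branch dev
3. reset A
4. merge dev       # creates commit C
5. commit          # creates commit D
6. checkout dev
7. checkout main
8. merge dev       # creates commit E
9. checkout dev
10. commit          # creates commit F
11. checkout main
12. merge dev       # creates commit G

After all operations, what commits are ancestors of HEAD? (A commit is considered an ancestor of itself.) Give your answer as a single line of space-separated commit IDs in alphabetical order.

After op 1 (commit): HEAD=main@B [main=B]
After op 2 (branch): HEAD=main@B [dev=B main=B]
After op 3 (reset): HEAD=main@A [dev=B main=A]
After op 4 (merge): HEAD=main@C [dev=B main=C]
After op 5 (commit): HEAD=main@D [dev=B main=D]
After op 6 (checkout): HEAD=dev@B [dev=B main=D]
After op 7 (checkout): HEAD=main@D [dev=B main=D]
After op 8 (merge): HEAD=main@E [dev=B main=E]
After op 9 (checkout): HEAD=dev@B [dev=B main=E]
After op 10 (commit): HEAD=dev@F [dev=F main=E]
After op 11 (checkout): HEAD=main@E [dev=F main=E]
After op 12 (merge): HEAD=main@G [dev=F main=G]

Answer: A B C D E F G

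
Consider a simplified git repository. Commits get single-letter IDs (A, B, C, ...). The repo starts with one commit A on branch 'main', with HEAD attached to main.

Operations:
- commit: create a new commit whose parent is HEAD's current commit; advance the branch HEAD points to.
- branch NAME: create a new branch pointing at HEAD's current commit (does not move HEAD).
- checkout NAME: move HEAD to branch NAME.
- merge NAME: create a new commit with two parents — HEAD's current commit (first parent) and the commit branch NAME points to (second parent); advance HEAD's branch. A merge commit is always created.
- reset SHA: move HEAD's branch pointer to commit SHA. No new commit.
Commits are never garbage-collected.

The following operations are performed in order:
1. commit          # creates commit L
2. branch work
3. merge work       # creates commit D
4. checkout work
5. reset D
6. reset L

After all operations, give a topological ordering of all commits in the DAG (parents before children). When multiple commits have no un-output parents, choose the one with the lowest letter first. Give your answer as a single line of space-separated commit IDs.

After op 1 (commit): HEAD=main@L [main=L]
After op 2 (branch): HEAD=main@L [main=L work=L]
After op 3 (merge): HEAD=main@D [main=D work=L]
After op 4 (checkout): HEAD=work@L [main=D work=L]
After op 5 (reset): HEAD=work@D [main=D work=D]
After op 6 (reset): HEAD=work@L [main=D work=L]
commit A: parents=[]
commit D: parents=['L', 'L']
commit L: parents=['A']

Answer: A L D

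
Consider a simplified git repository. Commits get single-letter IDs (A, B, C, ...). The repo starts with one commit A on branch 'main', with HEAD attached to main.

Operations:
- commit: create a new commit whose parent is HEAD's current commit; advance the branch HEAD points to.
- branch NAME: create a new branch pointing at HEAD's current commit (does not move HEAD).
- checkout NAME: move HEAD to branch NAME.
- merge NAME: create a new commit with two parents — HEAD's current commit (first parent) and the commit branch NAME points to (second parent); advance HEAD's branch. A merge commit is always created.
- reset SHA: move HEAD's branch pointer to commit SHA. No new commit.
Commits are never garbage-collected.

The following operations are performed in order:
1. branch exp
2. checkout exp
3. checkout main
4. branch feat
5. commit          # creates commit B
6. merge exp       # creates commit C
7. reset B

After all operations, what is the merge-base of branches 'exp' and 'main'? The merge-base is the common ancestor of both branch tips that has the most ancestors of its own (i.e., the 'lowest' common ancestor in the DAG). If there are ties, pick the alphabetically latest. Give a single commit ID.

After op 1 (branch): HEAD=main@A [exp=A main=A]
After op 2 (checkout): HEAD=exp@A [exp=A main=A]
After op 3 (checkout): HEAD=main@A [exp=A main=A]
After op 4 (branch): HEAD=main@A [exp=A feat=A main=A]
After op 5 (commit): HEAD=main@B [exp=A feat=A main=B]
After op 6 (merge): HEAD=main@C [exp=A feat=A main=C]
After op 7 (reset): HEAD=main@B [exp=A feat=A main=B]
ancestors(exp=A): ['A']
ancestors(main=B): ['A', 'B']
common: ['A']

Answer: A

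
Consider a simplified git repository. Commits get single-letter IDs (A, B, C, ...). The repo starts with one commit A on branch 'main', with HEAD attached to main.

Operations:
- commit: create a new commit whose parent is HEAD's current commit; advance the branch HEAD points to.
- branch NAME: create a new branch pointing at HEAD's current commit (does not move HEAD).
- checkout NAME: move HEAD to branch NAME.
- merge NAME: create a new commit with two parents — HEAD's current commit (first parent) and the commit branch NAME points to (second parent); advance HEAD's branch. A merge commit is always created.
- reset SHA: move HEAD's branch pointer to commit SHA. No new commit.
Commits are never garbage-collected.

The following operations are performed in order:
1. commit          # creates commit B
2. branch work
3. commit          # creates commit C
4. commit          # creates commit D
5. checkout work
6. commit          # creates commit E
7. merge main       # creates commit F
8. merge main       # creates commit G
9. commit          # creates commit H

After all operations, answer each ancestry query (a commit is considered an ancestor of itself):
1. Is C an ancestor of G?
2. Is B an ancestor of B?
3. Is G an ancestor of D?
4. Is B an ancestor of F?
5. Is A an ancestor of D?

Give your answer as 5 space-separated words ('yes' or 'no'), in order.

After op 1 (commit): HEAD=main@B [main=B]
After op 2 (branch): HEAD=main@B [main=B work=B]
After op 3 (commit): HEAD=main@C [main=C work=B]
After op 4 (commit): HEAD=main@D [main=D work=B]
After op 5 (checkout): HEAD=work@B [main=D work=B]
After op 6 (commit): HEAD=work@E [main=D work=E]
After op 7 (merge): HEAD=work@F [main=D work=F]
After op 8 (merge): HEAD=work@G [main=D work=G]
After op 9 (commit): HEAD=work@H [main=D work=H]
ancestors(G) = {A,B,C,D,E,F,G}; C in? yes
ancestors(B) = {A,B}; B in? yes
ancestors(D) = {A,B,C,D}; G in? no
ancestors(F) = {A,B,C,D,E,F}; B in? yes
ancestors(D) = {A,B,C,D}; A in? yes

Answer: yes yes no yes yes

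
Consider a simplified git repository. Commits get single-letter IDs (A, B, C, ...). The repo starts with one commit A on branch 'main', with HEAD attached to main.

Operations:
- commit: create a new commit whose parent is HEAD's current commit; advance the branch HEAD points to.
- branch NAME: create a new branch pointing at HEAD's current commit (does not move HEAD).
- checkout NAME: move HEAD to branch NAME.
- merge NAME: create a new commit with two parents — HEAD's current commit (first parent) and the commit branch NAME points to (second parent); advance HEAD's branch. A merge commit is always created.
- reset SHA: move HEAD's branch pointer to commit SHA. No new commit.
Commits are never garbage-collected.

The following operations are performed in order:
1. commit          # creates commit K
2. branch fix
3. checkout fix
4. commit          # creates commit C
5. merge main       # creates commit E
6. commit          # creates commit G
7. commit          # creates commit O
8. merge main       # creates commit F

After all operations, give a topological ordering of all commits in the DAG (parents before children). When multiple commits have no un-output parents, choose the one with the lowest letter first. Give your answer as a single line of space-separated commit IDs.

Answer: A K C E G O F

Derivation:
After op 1 (commit): HEAD=main@K [main=K]
After op 2 (branch): HEAD=main@K [fix=K main=K]
After op 3 (checkout): HEAD=fix@K [fix=K main=K]
After op 4 (commit): HEAD=fix@C [fix=C main=K]
After op 5 (merge): HEAD=fix@E [fix=E main=K]
After op 6 (commit): HEAD=fix@G [fix=G main=K]
After op 7 (commit): HEAD=fix@O [fix=O main=K]
After op 8 (merge): HEAD=fix@F [fix=F main=K]
commit A: parents=[]
commit C: parents=['K']
commit E: parents=['C', 'K']
commit F: parents=['O', 'K']
commit G: parents=['E']
commit K: parents=['A']
commit O: parents=['G']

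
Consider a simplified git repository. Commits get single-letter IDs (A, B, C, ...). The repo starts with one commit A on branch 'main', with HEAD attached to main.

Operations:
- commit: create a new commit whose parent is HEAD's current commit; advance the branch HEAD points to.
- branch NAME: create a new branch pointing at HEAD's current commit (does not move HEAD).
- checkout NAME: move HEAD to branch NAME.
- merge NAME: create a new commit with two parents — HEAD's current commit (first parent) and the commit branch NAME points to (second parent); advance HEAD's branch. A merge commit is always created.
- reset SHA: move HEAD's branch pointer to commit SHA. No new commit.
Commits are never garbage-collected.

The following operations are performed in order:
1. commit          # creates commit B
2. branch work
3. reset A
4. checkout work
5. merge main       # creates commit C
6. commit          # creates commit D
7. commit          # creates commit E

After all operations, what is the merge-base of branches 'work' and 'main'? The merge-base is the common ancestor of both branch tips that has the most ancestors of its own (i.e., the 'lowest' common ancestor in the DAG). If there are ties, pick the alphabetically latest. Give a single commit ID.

Answer: A

Derivation:
After op 1 (commit): HEAD=main@B [main=B]
After op 2 (branch): HEAD=main@B [main=B work=B]
After op 3 (reset): HEAD=main@A [main=A work=B]
After op 4 (checkout): HEAD=work@B [main=A work=B]
After op 5 (merge): HEAD=work@C [main=A work=C]
After op 6 (commit): HEAD=work@D [main=A work=D]
After op 7 (commit): HEAD=work@E [main=A work=E]
ancestors(work=E): ['A', 'B', 'C', 'D', 'E']
ancestors(main=A): ['A']
common: ['A']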